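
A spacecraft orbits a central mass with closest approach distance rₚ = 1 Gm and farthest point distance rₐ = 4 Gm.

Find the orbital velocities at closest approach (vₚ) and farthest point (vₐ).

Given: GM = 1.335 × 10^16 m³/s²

Convert to SI: rₚ = 1 Gm = 1e+09 m; rₐ = 4 Gm = 4e+09 m.
Use the vis-viva equation v² = GM(2/r − 1/a) with a = (rₚ + rₐ)/2 = (1e+09 + 4e+09)/2 = 2.5e+09 m.
vₚ = √(GM · (2/rₚ − 1/a)) = √(1.335e+16 · (2/1e+09 − 1/2.5e+09)) m/s ≈ 4622 m/s = 4.622 km/s.
vₐ = √(GM · (2/rₐ − 1/a)) = √(1.335e+16 · (2/4e+09 − 1/2.5e+09)) m/s ≈ 1155 m/s = 1.155 km/s.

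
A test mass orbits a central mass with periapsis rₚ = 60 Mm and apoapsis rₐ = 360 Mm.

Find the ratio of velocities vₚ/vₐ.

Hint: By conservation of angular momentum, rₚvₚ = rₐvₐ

Convert to SI: rₚ = 60 Mm = 6e+07 m; rₐ = 360 Mm = 3.6e+08 m.
Conservation of angular momentum gives rₚvₚ = rₐvₐ, so vₚ/vₐ = rₐ/rₚ.
vₚ/vₐ = 3.6e+08 / 6e+07 ≈ 6.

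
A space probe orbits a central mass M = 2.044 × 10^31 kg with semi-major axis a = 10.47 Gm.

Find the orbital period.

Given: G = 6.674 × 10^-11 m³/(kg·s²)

Convert to SI: a = 10.47 Gm = 1.047e+10 m.
GM = G · M = 6.674e-11 · 2.044e+31 = 1.36417e+21 m³/s².
Kepler's third law: T = 2π √(a³ / GM).
Substituting a = 1.047e+10 m and GM = 1.36417e+21 m³/s²:
T = 2π √((1.047e+10)³ / 1.36417e+21) s
T ≈ 1.822e+05 s = 2.109 days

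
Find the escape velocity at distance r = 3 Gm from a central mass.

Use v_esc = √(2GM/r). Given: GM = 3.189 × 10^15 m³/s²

Convert to SI: r = 3 Gm = 3e+09 m.
Escape velocity comes from setting total energy to zero: ½v² − GM/r = 0 ⇒ v_esc = √(2GM / r).
v_esc = √(2 · 3.189e+15 / 3e+09) m/s ≈ 1458 m/s = 1.458 km/s.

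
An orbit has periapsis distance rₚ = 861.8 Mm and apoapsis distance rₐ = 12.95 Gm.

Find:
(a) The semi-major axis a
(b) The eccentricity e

Convert to SI: rₚ = 861.8 Mm = 8.618e+08 m; rₐ = 12.95 Gm = 1.295e+10 m.
(a) a = (rₚ + rₐ) / 2 = (8.618e+08 + 1.295e+10) / 2 ≈ 6.906e+09 m = 6.906 Gm.
(b) e = (rₐ − rₚ) / (rₐ + rₚ) = (1.295e+10 − 8.618e+08) / (1.295e+10 + 8.618e+08) ≈ 0.8752.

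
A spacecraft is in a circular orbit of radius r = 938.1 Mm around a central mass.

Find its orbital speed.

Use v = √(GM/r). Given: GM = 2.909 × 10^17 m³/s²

Convert to SI: r = 938.1 Mm = 9.381e+08 m.
For a circular orbit, gravity supplies the centripetal force, so v = √(GM / r).
v = √(2.909e+17 / 9.381e+08) m/s ≈ 1.761e+04 m/s = 17.61 km/s.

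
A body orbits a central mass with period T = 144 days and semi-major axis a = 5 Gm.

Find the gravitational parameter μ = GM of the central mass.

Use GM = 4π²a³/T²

Convert to SI: T = 144 days = 1.24416e+07 s; a = 5 Gm = 5e+09 m.
GM = 4π² · a³ / T².
GM = 4π² · (5e+09)³ / (1.24416e+07)² m³/s² ≈ 3.188e+16 m³/s² = 3.188 × 10^16 m³/s².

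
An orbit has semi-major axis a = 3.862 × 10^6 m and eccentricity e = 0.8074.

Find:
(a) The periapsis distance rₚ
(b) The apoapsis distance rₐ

(a) rₚ = a(1 − e) = 3.862e+06 · (1 − 0.8074) = 3.862e+06 · 0.1926 ≈ 7.438e+05 m = 7.438 × 10^5 m.
(b) rₐ = a(1 + e) = 3.862e+06 · (1 + 0.8074) = 3.862e+06 · 1.8074 ≈ 6.98e+06 m = 6.98 × 10^6 m.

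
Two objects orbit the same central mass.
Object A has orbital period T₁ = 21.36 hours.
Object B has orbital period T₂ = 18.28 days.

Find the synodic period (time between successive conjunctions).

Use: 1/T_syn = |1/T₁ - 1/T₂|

Convert to SI: T₁ = 21.36 hours = 76896 s; T₂ = 18.28 days = 1.57939e+06 s.
T_syn = |T₁ · T₂ / (T₁ − T₂)|.
T_syn = |76896 · 1.57939e+06 / (76896 − 1.57939e+06)| s ≈ 8.083e+04 s = 22.45 hours.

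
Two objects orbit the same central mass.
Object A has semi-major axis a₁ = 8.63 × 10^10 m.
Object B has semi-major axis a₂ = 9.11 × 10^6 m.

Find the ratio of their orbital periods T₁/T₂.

From Kepler's third law, (T₁/T₂)² = (a₁/a₂)³, so T₁/T₂ = (a₁/a₂)^(3/2).
a₁/a₂ = 8.63e+10 / 9.11e+06 = 9473.11.
T₁/T₂ = (9473.11)^(3/2) ≈ 9.22e+05.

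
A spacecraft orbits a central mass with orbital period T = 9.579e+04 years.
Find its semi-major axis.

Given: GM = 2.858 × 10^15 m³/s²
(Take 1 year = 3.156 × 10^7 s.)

Convert to SI: T = 9.579e+04 years = 3.02313e+12 s.
Invert Kepler's third law: a = (GM · T² / (4π²))^(1/3).
Substituting T = 3.02313e+12 s and GM = 2.858e+15 m³/s²:
a = (2.858e+15 · (3.02313e+12)² / (4π²))^(1/3) m
a ≈ 8.714e+12 m = 8.714 Tm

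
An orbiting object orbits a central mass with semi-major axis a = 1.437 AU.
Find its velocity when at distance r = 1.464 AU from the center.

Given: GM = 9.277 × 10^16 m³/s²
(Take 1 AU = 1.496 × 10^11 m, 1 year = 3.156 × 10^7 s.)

Convert to SI: a = 1.437 AU = 2.14975e+11 m; r = 1.464 AU = 2.19014e+11 m.
Vis-viva: v = √(GM · (2/r − 1/a)).
2/r − 1/a = 2/2.19014e+11 − 1/2.14975e+11 = 4.48012e-12 m⁻¹.
v = √(9.277e+16 · 4.48012e-12) m/s ≈ 644.7 m/s = 0.136 AU/year.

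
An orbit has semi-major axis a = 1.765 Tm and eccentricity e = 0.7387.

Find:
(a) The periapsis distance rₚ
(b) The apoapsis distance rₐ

Convert to SI: a = 1.765 Tm = 1.765e+12 m.
(a) rₚ = a(1 − e) = 1.765e+12 · (1 − 0.7387) = 1.765e+12 · 0.2613 ≈ 4.612e+11 m = 461.2 Gm.
(b) rₐ = a(1 + e) = 1.765e+12 · (1 + 0.7387) = 1.765e+12 · 1.7387 ≈ 3.069e+12 m = 3.069 Tm.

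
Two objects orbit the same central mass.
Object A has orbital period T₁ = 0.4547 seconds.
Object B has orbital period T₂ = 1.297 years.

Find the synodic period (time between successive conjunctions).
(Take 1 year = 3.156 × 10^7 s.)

Convert to SI: T₂ = 1.297 years = 4.09333e+07 s.
T_syn = |T₁ · T₂ / (T₁ − T₂)|.
T_syn = |0.4547 · 4.09333e+07 / (0.4547 − 4.09333e+07)| s ≈ 0.4547 s = 0.4547 seconds.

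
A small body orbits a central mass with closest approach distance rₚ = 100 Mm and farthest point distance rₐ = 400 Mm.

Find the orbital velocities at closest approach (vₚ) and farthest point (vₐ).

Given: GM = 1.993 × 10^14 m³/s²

Convert to SI: rₚ = 100 Mm = 1e+08 m; rₐ = 400 Mm = 4e+08 m.
Use the vis-viva equation v² = GM(2/r − 1/a) with a = (rₚ + rₐ)/2 = (1e+08 + 4e+08)/2 = 2.5e+08 m.
vₚ = √(GM · (2/rₚ − 1/a)) = √(1.993e+14 · (2/1e+08 − 1/2.5e+08)) m/s ≈ 1786 m/s = 1.786 km/s.
vₐ = √(GM · (2/rₐ − 1/a)) = √(1.993e+14 · (2/4e+08 − 1/2.5e+08)) m/s ≈ 446.4 m/s = 446.4 m/s.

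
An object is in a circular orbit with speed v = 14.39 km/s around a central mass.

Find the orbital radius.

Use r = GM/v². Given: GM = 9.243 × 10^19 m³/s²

Convert to SI: v = 14.39 km/s = 14390 m/s.
For a circular orbit, v² = GM / r, so r = GM / v².
r = 9.243e+19 / (14390)² m ≈ 4.464e+11 m = 446.4 Gm.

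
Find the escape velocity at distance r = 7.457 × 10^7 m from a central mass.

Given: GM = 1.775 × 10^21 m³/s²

Escape velocity comes from setting total energy to zero: ½v² − GM/r = 0 ⇒ v_esc = √(2GM / r).
v_esc = √(2 · 1.775e+21 / 7.457e+07) m/s ≈ 6.9e+06 m/s = 6900 km/s.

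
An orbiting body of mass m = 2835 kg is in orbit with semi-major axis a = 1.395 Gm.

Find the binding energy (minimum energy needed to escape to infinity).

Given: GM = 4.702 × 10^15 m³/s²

Convert to SI: a = 1.395 Gm = 1.395e+09 m.
Total orbital energy is E = −GMm/(2a); binding energy is E_bind = −E = GMm/(2a).
E_bind = 4.702e+15 · 2835 / (2 · 1.395e+09) J ≈ 4.778e+09 J = 4.778 GJ.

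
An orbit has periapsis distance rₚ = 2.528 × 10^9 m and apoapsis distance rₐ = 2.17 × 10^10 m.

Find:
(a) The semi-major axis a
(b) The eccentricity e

(a) a = (rₚ + rₐ) / 2 = (2.528e+09 + 2.17e+10) / 2 ≈ 1.211e+10 m = 1.211 × 10^10 m.
(b) e = (rₐ − rₚ) / (rₐ + rₚ) = (2.17e+10 − 2.528e+09) / (2.17e+10 + 2.528e+09) ≈ 0.7913.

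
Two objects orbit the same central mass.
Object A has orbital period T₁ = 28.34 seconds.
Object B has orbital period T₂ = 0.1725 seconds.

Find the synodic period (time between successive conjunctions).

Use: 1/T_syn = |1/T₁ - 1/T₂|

T_syn = |T₁ · T₂ / (T₁ − T₂)|.
T_syn = |28.34 · 0.1725 / (28.34 − 0.1725)| s ≈ 0.1736 s = 0.1736 seconds.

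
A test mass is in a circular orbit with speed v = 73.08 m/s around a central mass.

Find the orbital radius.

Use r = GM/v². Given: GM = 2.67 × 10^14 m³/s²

For a circular orbit, v² = GM / r, so r = GM / v².
r = 2.67e+14 / (73.08)² m ≈ 4.999e+10 m = 49.99 Gm.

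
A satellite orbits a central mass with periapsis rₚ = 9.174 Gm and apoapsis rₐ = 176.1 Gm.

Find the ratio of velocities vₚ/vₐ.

Convert to SI: rₚ = 9.174 Gm = 9.174e+09 m; rₐ = 176.1 Gm = 1.761e+11 m.
Conservation of angular momentum gives rₚvₚ = rₐvₐ, so vₚ/vₐ = rₐ/rₚ.
vₚ/vₐ = 1.761e+11 / 9.174e+09 ≈ 19.2.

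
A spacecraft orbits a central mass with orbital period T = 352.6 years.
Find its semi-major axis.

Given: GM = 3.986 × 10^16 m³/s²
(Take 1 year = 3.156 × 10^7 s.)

Convert to SI: T = 352.6 years = 1.11281e+10 s.
Invert Kepler's third law: a = (GM · T² / (4π²))^(1/3).
Substituting T = 1.11281e+10 s and GM = 3.986e+16 m³/s²:
a = (3.986e+16 · (1.11281e+10)² / (4π²))^(1/3) m
a ≈ 5e+11 m = 500 Gm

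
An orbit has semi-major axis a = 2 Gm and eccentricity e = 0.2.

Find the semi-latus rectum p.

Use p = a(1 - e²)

Convert to SI: a = 2 Gm = 2e+09 m.
p = a (1 − e²).
p = 2e+09 · (1 − (0.2)²) = 2e+09 · 0.96 ≈ 1.92e+09 m = 1.92 Gm.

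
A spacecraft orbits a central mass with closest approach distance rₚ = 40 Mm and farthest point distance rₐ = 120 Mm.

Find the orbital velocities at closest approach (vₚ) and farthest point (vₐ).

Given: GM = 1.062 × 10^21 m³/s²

Convert to SI: rₚ = 40 Mm = 4e+07 m; rₐ = 120 Mm = 1.2e+08 m.
Use the vis-viva equation v² = GM(2/r − 1/a) with a = (rₚ + rₐ)/2 = (4e+07 + 1.2e+08)/2 = 8e+07 m.
vₚ = √(GM · (2/rₚ − 1/a)) = √(1.062e+21 · (2/4e+07 − 1/8e+07)) m/s ≈ 6.311e+06 m/s = 6311 km/s.
vₐ = √(GM · (2/rₐ − 1/a)) = √(1.062e+21 · (2/1.2e+08 − 1/8e+07)) m/s ≈ 2.104e+06 m/s = 2104 km/s.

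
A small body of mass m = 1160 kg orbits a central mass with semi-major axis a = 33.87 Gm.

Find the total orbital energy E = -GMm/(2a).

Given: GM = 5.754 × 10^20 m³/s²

Convert to SI: a = 33.87 Gm = 3.387e+10 m.
E = −GMm / (2a).
E = −5.754e+20 · 1160 / (2 · 3.387e+10) J ≈ -9.853e+12 J = -9.853 TJ.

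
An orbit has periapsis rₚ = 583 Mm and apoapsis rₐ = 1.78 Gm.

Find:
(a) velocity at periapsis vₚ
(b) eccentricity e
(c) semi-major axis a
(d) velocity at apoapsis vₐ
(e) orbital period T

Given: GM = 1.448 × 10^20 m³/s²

Convert to SI: rₚ = 583 Mm = 5.83e+08 m; rₐ = 1.78 Gm = 1.78e+09 m.
(a) With a = (rₚ + rₐ)/2 = 1.1815e+09 m, vₚ = √(GM (2/rₚ − 1/a)) = √(1.448e+20 · (2/5.83e+08 − 1/1.1815e+09)) m/s ≈ 6.117e+05 m/s
(b) e = (rₐ − rₚ)/(rₐ + rₚ) = (1.78e+09 − 5.83e+08)/(1.78e+09 + 5.83e+08) ≈ 0.5066
(c) a = (rₚ + rₐ)/2 = (5.83e+08 + 1.78e+09)/2 ≈ 1.182e+09 m
(d) With a = (rₚ + rₐ)/2 = 1.1815e+09 m, vₐ = √(GM (2/rₐ − 1/a)) = √(1.448e+20 · (2/1.78e+09 − 1/1.1815e+09)) m/s ≈ 2.004e+05 m/s
(e) With a = (rₚ + rₐ)/2 = 1.1815e+09 m, T = 2π √(a³/GM) = 2π √((1.1815e+09)³/1.448e+20) s ≈ 2.121e+04 s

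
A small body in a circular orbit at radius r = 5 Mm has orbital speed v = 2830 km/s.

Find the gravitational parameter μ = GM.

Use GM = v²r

Convert to SI: r = 5 Mm = 5e+06 m; v = 2830 km/s = 2.83e+06 m/s.
For a circular orbit v² = GM/r, so GM = v² · r.
GM = (2.83e+06)² · 5e+06 m³/s² ≈ 4.004e+19 m³/s² = 4.004 × 10^19 m³/s².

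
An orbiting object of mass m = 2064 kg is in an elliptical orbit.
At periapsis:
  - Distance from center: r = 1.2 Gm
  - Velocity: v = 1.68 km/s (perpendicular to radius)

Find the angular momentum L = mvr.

Convert to SI: r = 1.2 Gm = 1.2e+09 m; v = 1.68 km/s = 1680 m/s.
Since v is perpendicular to r, L = m · v · r.
L = 2064 · 1680 · 1.2e+09 kg·m²/s ≈ 4.161e+15 kg·m²/s.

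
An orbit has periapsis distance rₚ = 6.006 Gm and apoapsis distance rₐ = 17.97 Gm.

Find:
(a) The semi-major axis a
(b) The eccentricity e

Convert to SI: rₚ = 6.006 Gm = 6.006e+09 m; rₐ = 17.97 Gm = 1.797e+10 m.
(a) a = (rₚ + rₐ) / 2 = (6.006e+09 + 1.797e+10) / 2 ≈ 1.199e+10 m = 11.99 Gm.
(b) e = (rₐ − rₚ) / (rₐ + rₚ) = (1.797e+10 − 6.006e+09) / (1.797e+10 + 6.006e+09) ≈ 0.499.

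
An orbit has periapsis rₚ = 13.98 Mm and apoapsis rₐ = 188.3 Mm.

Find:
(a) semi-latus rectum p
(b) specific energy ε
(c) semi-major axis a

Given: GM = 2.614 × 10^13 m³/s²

Convert to SI: rₚ = 13.98 Mm = 1.398e+07 m; rₐ = 188.3 Mm = 1.883e+08 m.
(a) From a = (rₚ + rₐ)/2 = 1.0114e+08 m and e = (rₐ − rₚ)/(rₐ + rₚ) = 0.861776, p = a(1 − e²) = 1.0114e+08 · (1 − (0.861776)²) ≈ 2.603e+07 m
(b) With a = (rₚ + rₐ)/2 = 1.0114e+08 m, ε = −GM/(2a) = −2.614e+13/(2 · 1.0114e+08) J/kg ≈ -1.292e+05 J/kg
(c) a = (rₚ + rₐ)/2 = (1.398e+07 + 1.883e+08)/2 ≈ 1.011e+08 m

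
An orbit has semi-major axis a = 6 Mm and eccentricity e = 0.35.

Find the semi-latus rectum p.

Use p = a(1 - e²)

Convert to SI: a = 6 Mm = 6e+06 m.
p = a (1 − e²).
p = 6e+06 · (1 − (0.35)²) = 6e+06 · 0.8775 ≈ 5.265e+06 m = 5.265 Mm.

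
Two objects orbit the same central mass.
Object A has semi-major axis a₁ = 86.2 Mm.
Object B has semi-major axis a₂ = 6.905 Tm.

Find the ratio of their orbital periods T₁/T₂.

Convert to SI: a₁ = 86.2 Mm = 8.62e+07 m; a₂ = 6.905 Tm = 6.905e+12 m.
From Kepler's third law, (T₁/T₂)² = (a₁/a₂)³, so T₁/T₂ = (a₁/a₂)^(3/2).
a₁/a₂ = 8.62e+07 / 6.905e+12 = 1.24837e-05.
T₁/T₂ = (1.24837e-05)^(3/2) ≈ 4.411e-08.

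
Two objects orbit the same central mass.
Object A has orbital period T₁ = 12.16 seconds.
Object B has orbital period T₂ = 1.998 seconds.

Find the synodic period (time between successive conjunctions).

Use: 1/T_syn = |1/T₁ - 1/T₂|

T_syn = |T₁ · T₂ / (T₁ − T₂)|.
T_syn = |12.16 · 1.998 / (12.16 − 1.998)| s ≈ 2.391 s = 2.391 seconds.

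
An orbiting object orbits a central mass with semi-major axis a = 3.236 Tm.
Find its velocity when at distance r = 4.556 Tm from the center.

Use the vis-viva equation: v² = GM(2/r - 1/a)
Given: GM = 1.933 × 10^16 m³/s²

Convert to SI: a = 3.236 Tm = 3.236e+12 m; r = 4.556 Tm = 4.556e+12 m.
Vis-viva: v = √(GM · (2/r − 1/a)).
2/r − 1/a = 2/4.556e+12 − 1/3.236e+12 = 1.29958e-13 m⁻¹.
v = √(1.933e+16 · 1.29958e-13) m/s ≈ 50.12 m/s = 50.12 m/s.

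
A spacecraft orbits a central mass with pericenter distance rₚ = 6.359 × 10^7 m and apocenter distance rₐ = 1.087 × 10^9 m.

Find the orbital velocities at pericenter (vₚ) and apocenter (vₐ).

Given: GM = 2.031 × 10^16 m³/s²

Use the vis-viva equation v² = GM(2/r − 1/a) with a = (rₚ + rₐ)/2 = (6.359e+07 + 1.087e+09)/2 = 5.75295e+08 m.
vₚ = √(GM · (2/rₚ − 1/a)) = √(2.031e+16 · (2/6.359e+07 − 1/5.75295e+08)) m/s ≈ 2.457e+04 m/s = 24.57 km/s.
vₐ = √(GM · (2/rₐ − 1/a)) = √(2.031e+16 · (2/1.087e+09 − 1/5.75295e+08)) m/s ≈ 1437 m/s = 1.437 km/s.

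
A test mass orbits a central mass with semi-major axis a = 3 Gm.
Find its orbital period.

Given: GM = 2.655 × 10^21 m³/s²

Convert to SI: a = 3 Gm = 3e+09 m.
Kepler's third law: T = 2π √(a³ / GM).
Substituting a = 3e+09 m and GM = 2.655e+21 m³/s²:
T = 2π √((3e+09)³ / 2.655e+21) s
T ≈ 2.004e+04 s = 5.566 hours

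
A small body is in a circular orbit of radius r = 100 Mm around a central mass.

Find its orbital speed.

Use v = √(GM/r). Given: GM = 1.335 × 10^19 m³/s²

Convert to SI: r = 100 Mm = 1e+08 m.
For a circular orbit, gravity supplies the centripetal force, so v = √(GM / r).
v = √(1.335e+19 / 1e+08) m/s ≈ 3.654e+05 m/s = 365.4 km/s.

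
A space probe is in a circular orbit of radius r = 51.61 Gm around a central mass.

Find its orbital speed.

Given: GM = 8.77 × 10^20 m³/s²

Convert to SI: r = 51.61 Gm = 5.161e+10 m.
For a circular orbit, gravity supplies the centripetal force, so v = √(GM / r).
v = √(8.77e+20 / 5.161e+10) m/s ≈ 1.304e+05 m/s = 130.4 km/s.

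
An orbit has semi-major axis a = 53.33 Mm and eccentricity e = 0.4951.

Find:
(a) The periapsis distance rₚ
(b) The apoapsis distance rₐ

Convert to SI: a = 53.33 Mm = 5.333e+07 m.
(a) rₚ = a(1 − e) = 5.333e+07 · (1 − 0.4951) = 5.333e+07 · 0.5049 ≈ 2.693e+07 m = 26.93 Mm.
(b) rₐ = a(1 + e) = 5.333e+07 · (1 + 0.4951) = 5.333e+07 · 1.4951 ≈ 7.973e+07 m = 79.73 Mm.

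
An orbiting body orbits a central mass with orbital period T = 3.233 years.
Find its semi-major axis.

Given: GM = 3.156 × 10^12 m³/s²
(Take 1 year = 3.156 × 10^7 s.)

Convert to SI: T = 3.233 years = 1.02033e+08 s.
Invert Kepler's third law: a = (GM · T² / (4π²))^(1/3).
Substituting T = 1.02033e+08 s and GM = 3.156e+12 m³/s²:
a = (3.156e+12 · (1.02033e+08)² / (4π²))^(1/3) m
a ≈ 9.406e+08 m = 940.6 Mm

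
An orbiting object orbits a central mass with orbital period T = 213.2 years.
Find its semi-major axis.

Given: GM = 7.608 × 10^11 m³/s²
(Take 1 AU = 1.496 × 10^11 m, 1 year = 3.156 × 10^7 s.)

Convert to SI: T = 213.2 years = 6.72859e+09 s.
Invert Kepler's third law: a = (GM · T² / (4π²))^(1/3).
Substituting T = 6.72859e+09 s and GM = 7.608e+11 m³/s²:
a = (7.608e+11 · (6.72859e+09)² / (4π²))^(1/3) m
a ≈ 9.555e+09 m = 0.06387 AU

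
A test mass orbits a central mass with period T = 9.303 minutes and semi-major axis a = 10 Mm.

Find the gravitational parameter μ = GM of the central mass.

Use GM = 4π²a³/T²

Convert to SI: T = 9.303 minutes = 558.18 s; a = 10 Mm = 1e+07 m.
GM = 4π² · a³ / T².
GM = 4π² · (1e+07)³ / (558.18)² m³/s² ≈ 1.267e+17 m³/s² = 1.267 × 10^17 m³/s².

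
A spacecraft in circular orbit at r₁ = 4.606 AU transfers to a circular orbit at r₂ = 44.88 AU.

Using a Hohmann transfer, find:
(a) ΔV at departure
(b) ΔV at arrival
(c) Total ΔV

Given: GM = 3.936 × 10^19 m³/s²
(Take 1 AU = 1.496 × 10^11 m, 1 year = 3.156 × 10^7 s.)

Convert to SI: r₁ = 4.606 AU = 6.89058e+11 m; r₂ = 44.88 AU = 6.71405e+12 m.
Transfer semi-major axis: a_t = (r₁ + r₂)/2 = (6.89058e+11 + 6.71405e+12)/2 = 3.70155e+12 m.
Circular speeds: v₁ = √(GM/r₁) = 7557.88 m/s, v₂ = √(GM/r₂) = 2421.23 m/s.
Transfer speeds (vis-viva v² = GM(2/r − 1/a_t)): v₁ᵗ = 10178.9 m/s, v₂ᵗ = 1044.65 m/s.
(a) ΔV₁ = |v₁ᵗ − v₁| ≈ 2621 m/s = 0.5529 AU/year.
(b) ΔV₂ = |v₂ − v₂ᵗ| ≈ 1377 m/s = 0.2904 AU/year.
(c) ΔV_total = ΔV₁ + ΔV₂ ≈ 3998 m/s = 0.8433 AU/year.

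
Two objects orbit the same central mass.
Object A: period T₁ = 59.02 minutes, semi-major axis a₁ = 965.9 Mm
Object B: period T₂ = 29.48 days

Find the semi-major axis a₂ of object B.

Convert to SI: T₁ = 59.02 minutes = 3541.2 s; a₁ = 965.9 Mm = 9.659e+08 m; T₂ = 29.48 days = 2.54707e+06 s.
Kepler's third law: (T₁/T₂)² = (a₁/a₂)³ ⇒ a₂ = a₁ · (T₂/T₁)^(2/3).
T₂/T₁ = 2.54707e+06 / 3541.2 = 719.268.
a₂ = 9.659e+08 · (719.268)^(2/3) m ≈ 7.754e+10 m = 77.54 Gm.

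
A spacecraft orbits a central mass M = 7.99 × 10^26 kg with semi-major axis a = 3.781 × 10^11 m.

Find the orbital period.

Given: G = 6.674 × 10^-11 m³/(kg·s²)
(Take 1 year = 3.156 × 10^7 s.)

GM = G · M = 6.674e-11 · 7.99e+26 = 5.33253e+16 m³/s².
Kepler's third law: T = 2π √(a³ / GM).
Substituting a = 3.781e+11 m and GM = 5.33253e+16 m³/s²:
T = 2π √((3.781e+11)³ / 5.33253e+16) s
T ≈ 6.326e+09 s = 200.4 years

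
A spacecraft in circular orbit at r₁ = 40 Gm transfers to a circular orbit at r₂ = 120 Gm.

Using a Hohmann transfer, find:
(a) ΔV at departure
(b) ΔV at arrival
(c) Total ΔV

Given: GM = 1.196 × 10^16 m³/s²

Convert to SI: r₁ = 40 Gm = 4e+10 m; r₂ = 120 Gm = 1.2e+11 m.
Transfer semi-major axis: a_t = (r₁ + r₂)/2 = (4e+10 + 1.2e+11)/2 = 8e+10 m.
Circular speeds: v₁ = √(GM/r₁) = 546.809 m/s, v₂ = √(GM/r₂) = 315.7 m/s.
Transfer speeds (vis-viva v² = GM(2/r − 1/a_t)): v₁ᵗ = 669.701 m/s, v₂ᵗ = 223.234 m/s.
(a) ΔV₁ = |v₁ᵗ − v₁| ≈ 122.9 m/s = 122.9 m/s.
(b) ΔV₂ = |v₂ − v₂ᵗ| ≈ 92.47 m/s = 92.47 m/s.
(c) ΔV_total = ΔV₁ + ΔV₂ ≈ 215.4 m/s = 215.4 m/s.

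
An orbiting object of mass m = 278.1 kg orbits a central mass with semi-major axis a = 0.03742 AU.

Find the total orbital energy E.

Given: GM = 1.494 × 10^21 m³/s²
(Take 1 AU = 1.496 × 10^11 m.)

Convert to SI: a = 0.03742 AU = 5.59803e+09 m.
E = −GMm / (2a).
E = −1.494e+21 · 278.1 / (2 · 5.59803e+09) J ≈ -3.711e+13 J = -37.11 TJ.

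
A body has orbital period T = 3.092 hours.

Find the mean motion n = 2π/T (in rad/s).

Convert to SI: T = 3.092 hours = 11131.2 s.
n = 2π / T.
n = 2π / 11131.2 s ≈ 0.0005645 rad/s.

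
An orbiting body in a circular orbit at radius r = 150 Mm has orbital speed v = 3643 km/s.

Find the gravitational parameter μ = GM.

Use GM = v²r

Convert to SI: r = 150 Mm = 1.5e+08 m; v = 3643 km/s = 3.643e+06 m/s.
For a circular orbit v² = GM/r, so GM = v² · r.
GM = (3.643e+06)² · 1.5e+08 m³/s² ≈ 1.991e+21 m³/s² = 1.991 × 10^21 m³/s².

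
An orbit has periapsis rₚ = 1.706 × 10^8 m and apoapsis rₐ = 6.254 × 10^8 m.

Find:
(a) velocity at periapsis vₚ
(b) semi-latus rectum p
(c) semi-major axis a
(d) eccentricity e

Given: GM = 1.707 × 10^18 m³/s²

(a) With a = (rₚ + rₐ)/2 = 3.98e+08 m, vₚ = √(GM (2/rₚ − 1/a)) = √(1.707e+18 · (2/1.706e+08 − 1/3.98e+08)) m/s ≈ 1.254e+05 m/s
(b) From a = (rₚ + rₐ)/2 = 3.98e+08 m and e = (rₐ − rₚ)/(rₐ + rₚ) = 0.571357, p = a(1 − e²) = 3.98e+08 · (1 − (0.571357)²) ≈ 2.681e+08 m
(c) a = (rₚ + rₐ)/2 = (1.706e+08 + 6.254e+08)/2 ≈ 3.98e+08 m
(d) e = (rₐ − rₚ)/(rₐ + rₚ) = (6.254e+08 − 1.706e+08)/(6.254e+08 + 1.706e+08) ≈ 0.5714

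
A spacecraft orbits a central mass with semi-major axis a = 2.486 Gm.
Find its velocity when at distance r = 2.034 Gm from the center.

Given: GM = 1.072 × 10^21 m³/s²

Convert to SI: a = 2.486 Gm = 2.486e+09 m; r = 2.034 Gm = 2.034e+09 m.
Vis-viva: v = √(GM · (2/r − 1/a)).
2/r − 1/a = 2/2.034e+09 − 1/2.486e+09 = 5.81032e-10 m⁻¹.
v = √(1.072e+21 · 5.81032e-10) m/s ≈ 7.892e+05 m/s = 789.2 km/s.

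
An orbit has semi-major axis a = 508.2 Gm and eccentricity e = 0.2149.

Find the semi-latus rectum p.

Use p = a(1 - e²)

Convert to SI: a = 508.2 Gm = 5.082e+11 m.
p = a (1 − e²).
p = 5.082e+11 · (1 − (0.2149)²) = 5.082e+11 · 0.953818 ≈ 4.847e+11 m = 484.7 Gm.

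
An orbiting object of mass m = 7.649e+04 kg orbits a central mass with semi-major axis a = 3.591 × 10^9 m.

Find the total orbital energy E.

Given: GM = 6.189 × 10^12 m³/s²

E = −GMm / (2a).
E = −6.189e+12 · 7.649e+04 / (2 · 3.591e+09) J ≈ -6.591e+07 J = -65.91 MJ.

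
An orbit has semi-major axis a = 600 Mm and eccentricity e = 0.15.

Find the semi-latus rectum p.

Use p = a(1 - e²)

Convert to SI: a = 600 Mm = 6e+08 m.
p = a (1 − e²).
p = 6e+08 · (1 − (0.15)²) = 6e+08 · 0.9775 ≈ 5.865e+08 m = 586.5 Mm.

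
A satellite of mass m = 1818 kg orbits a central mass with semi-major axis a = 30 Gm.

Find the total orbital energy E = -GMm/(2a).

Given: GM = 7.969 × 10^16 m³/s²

Convert to SI: a = 30 Gm = 3e+10 m.
E = −GMm / (2a).
E = −7.969e+16 · 1818 / (2 · 3e+10) J ≈ -2.415e+09 J = -2.415 GJ.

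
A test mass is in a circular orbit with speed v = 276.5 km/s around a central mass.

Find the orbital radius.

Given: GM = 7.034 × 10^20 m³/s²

Convert to SI: v = 276.5 km/s = 276500 m/s.
For a circular orbit, v² = GM / r, so r = GM / v².
r = 7.034e+20 / (276500)² m ≈ 9.201e+09 m = 9.201 Gm.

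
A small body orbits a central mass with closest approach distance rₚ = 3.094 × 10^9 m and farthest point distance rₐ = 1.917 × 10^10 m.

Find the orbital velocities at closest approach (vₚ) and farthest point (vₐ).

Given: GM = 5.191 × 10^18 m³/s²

Use the vis-viva equation v² = GM(2/r − 1/a) with a = (rₚ + rₐ)/2 = (3.094e+09 + 1.917e+10)/2 = 1.1132e+10 m.
vₚ = √(GM · (2/rₚ − 1/a)) = √(5.191e+18 · (2/3.094e+09 − 1/1.1132e+10)) m/s ≈ 5.375e+04 m/s = 53.75 km/s.
vₐ = √(GM · (2/rₐ − 1/a)) = √(5.191e+18 · (2/1.917e+10 − 1/1.1132e+10)) m/s ≈ 8675 m/s = 8.675 km/s.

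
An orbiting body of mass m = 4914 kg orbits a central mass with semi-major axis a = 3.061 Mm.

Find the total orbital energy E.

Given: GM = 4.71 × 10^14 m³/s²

Convert to SI: a = 3.061 Mm = 3.061e+06 m.
E = −GMm / (2a).
E = −4.71e+14 · 4914 / (2 · 3.061e+06) J ≈ -3.781e+11 J = -378.1 GJ.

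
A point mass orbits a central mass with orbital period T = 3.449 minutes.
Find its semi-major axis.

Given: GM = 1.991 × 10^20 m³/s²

Convert to SI: T = 3.449 minutes = 206.94 s.
Invert Kepler's third law: a = (GM · T² / (4π²))^(1/3).
Substituting T = 206.94 s and GM = 1.991e+20 m³/s²:
a = (1.991e+20 · (206.94)² / (4π²))^(1/3) m
a ≈ 6e+07 m = 60 Mm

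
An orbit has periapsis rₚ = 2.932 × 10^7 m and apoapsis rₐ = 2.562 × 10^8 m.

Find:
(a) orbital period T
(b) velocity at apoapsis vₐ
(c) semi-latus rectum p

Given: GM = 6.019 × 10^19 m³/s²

(a) With a = (rₚ + rₐ)/2 = 1.4276e+08 m, T = 2π √(a³/GM) = 2π √((1.4276e+08)³/6.019e+19) s ≈ 1381 s
(b) With a = (rₚ + rₐ)/2 = 1.4276e+08 m, vₐ = √(GM (2/rₐ − 1/a)) = √(6.019e+19 · (2/2.562e+08 − 1/1.4276e+08)) m/s ≈ 2.197e+05 m/s
(c) From a = (rₚ + rₐ)/2 = 1.4276e+08 m and e = (rₐ − rₚ)/(rₐ + rₚ) = 0.79462, p = a(1 − e²) = 1.4276e+08 · (1 − (0.79462)²) ≈ 5.262e+07 m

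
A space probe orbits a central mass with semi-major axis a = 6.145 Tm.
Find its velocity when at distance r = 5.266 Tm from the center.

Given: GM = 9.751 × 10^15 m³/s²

Convert to SI: a = 6.145 Tm = 6.145e+12 m; r = 5.266 Tm = 5.266e+12 m.
Vis-viva: v = √(GM · (2/r − 1/a)).
2/r − 1/a = 2/5.266e+12 − 1/6.145e+12 = 2.17061e-13 m⁻¹.
v = √(9.751e+15 · 2.17061e-13) m/s ≈ 46.01 m/s = 46.01 m/s.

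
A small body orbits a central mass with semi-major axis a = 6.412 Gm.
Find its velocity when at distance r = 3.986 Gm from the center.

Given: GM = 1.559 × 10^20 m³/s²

Convert to SI: a = 6.412 Gm = 6.412e+09 m; r = 3.986 Gm = 3.986e+09 m.
Vis-viva: v = √(GM · (2/r − 1/a)).
2/r − 1/a = 2/3.986e+09 − 1/6.412e+09 = 3.45799e-10 m⁻¹.
v = √(1.559e+20 · 3.45799e-10) m/s ≈ 2.322e+05 m/s = 232.2 km/s.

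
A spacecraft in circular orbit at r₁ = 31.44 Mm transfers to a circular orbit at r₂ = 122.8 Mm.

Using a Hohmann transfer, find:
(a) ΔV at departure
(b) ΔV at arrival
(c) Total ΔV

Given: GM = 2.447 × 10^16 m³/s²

Convert to SI: r₁ = 31.44 Mm = 3.144e+07 m; r₂ = 122.8 Mm = 1.228e+08 m.
Transfer semi-major axis: a_t = (r₁ + r₂)/2 = (3.144e+07 + 1.228e+08)/2 = 7.712e+07 m.
Circular speeds: v₁ = √(GM/r₁) = 27898.2 m/s, v₂ = √(GM/r₂) = 14116.2 m/s.
Transfer speeds (vis-viva v² = GM(2/r − 1/a_t)): v₁ᵗ = 35203.9 m/s, v₂ᵗ = 9013.13 m/s.
(a) ΔV₁ = |v₁ᵗ − v₁| ≈ 7306 m/s = 7.306 km/s.
(b) ΔV₂ = |v₂ − v₂ᵗ| ≈ 5103 m/s = 5.103 km/s.
(c) ΔV_total = ΔV₁ + ΔV₂ ≈ 1.241e+04 m/s = 12.41 km/s.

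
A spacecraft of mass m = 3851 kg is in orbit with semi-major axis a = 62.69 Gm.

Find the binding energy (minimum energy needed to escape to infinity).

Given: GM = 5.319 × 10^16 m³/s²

Convert to SI: a = 62.69 Gm = 6.269e+10 m.
Total orbital energy is E = −GMm/(2a); binding energy is E_bind = −E = GMm/(2a).
E_bind = 5.319e+16 · 3851 / (2 · 6.269e+10) J ≈ 1.634e+09 J = 1.634 GJ.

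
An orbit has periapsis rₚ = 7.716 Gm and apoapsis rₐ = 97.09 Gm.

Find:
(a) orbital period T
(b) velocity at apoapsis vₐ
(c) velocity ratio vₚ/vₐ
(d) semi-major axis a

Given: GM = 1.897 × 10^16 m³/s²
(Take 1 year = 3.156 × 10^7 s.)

Convert to SI: rₚ = 7.716 Gm = 7.716e+09 m; rₐ = 97.09 Gm = 9.709e+10 m.
(a) With a = (rₚ + rₐ)/2 = 5.2403e+10 m, T = 2π √(a³/GM) = 2π √((5.2403e+10)³/1.897e+16) s ≈ 5.472e+08 s
(b) With a = (rₚ + rₐ)/2 = 5.2403e+10 m, vₐ = √(GM (2/rₐ − 1/a)) = √(1.897e+16 · (2/9.709e+10 − 1/5.2403e+10)) m/s ≈ 169.6 m/s
(c) Conservation of angular momentum (rₚvₚ = rₐvₐ) gives vₚ/vₐ = rₐ/rₚ = 9.709e+10/7.716e+09 ≈ 12.58
(d) a = (rₚ + rₐ)/2 = (7.716e+09 + 9.709e+10)/2 ≈ 5.24e+10 m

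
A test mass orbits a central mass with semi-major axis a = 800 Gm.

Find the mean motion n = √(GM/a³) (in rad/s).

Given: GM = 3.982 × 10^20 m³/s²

Convert to SI: a = 800 Gm = 8e+11 m.
n = √(GM / a³).
n = √(3.982e+20 / (8e+11)³) rad/s ≈ 2.789e-08 rad/s.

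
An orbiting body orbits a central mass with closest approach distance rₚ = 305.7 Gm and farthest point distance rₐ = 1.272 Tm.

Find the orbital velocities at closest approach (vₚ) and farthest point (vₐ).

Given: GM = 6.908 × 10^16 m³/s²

Convert to SI: rₚ = 305.7 Gm = 3.057e+11 m; rₐ = 1.272 Tm = 1.272e+12 m.
Use the vis-viva equation v² = GM(2/r − 1/a) with a = (rₚ + rₐ)/2 = (3.057e+11 + 1.272e+12)/2 = 7.8885e+11 m.
vₚ = √(GM · (2/rₚ − 1/a)) = √(6.908e+16 · (2/3.057e+11 − 1/7.8885e+11)) m/s ≈ 603.6 m/s = 603.6 m/s.
vₐ = √(GM · (2/rₐ − 1/a)) = √(6.908e+16 · (2/1.272e+12 − 1/7.8885e+11)) m/s ≈ 145.1 m/s = 145.1 m/s.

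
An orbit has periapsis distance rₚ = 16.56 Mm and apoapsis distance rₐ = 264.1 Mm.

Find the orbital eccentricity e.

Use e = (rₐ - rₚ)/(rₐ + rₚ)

Convert to SI: rₚ = 16.56 Mm = 1.656e+07 m; rₐ = 264.1 Mm = 2.641e+08 m.
e = (rₐ − rₚ) / (rₐ + rₚ).
e = (2.641e+08 − 1.656e+07) / (2.641e+08 + 1.656e+07) = 2.4754e+08 / 2.8066e+08 ≈ 0.882.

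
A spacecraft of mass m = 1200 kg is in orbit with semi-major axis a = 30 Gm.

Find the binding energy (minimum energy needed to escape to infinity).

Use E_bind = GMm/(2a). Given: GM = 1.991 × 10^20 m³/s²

Convert to SI: a = 30 Gm = 3e+10 m.
Total orbital energy is E = −GMm/(2a); binding energy is E_bind = −E = GMm/(2a).
E_bind = 1.991e+20 · 1200 / (2 · 3e+10) J ≈ 3.982e+12 J = 3.982 TJ.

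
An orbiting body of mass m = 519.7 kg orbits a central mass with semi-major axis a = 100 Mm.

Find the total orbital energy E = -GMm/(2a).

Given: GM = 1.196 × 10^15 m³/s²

Convert to SI: a = 100 Mm = 1e+08 m.
E = −GMm / (2a).
E = −1.196e+15 · 519.7 / (2 · 1e+08) J ≈ -3.108e+09 J = -3.108 GJ.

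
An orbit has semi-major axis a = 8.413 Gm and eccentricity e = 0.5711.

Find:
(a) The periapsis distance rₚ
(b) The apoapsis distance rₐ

Convert to SI: a = 8.413 Gm = 8.413e+09 m.
(a) rₚ = a(1 − e) = 8.413e+09 · (1 − 0.5711) = 8.413e+09 · 0.4289 ≈ 3.608e+09 m = 3.608 Gm.
(b) rₐ = a(1 + e) = 8.413e+09 · (1 + 0.5711) = 8.413e+09 · 1.5711 ≈ 1.322e+10 m = 13.22 Gm.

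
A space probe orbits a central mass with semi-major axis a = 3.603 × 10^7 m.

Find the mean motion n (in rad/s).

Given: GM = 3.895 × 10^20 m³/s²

n = √(GM / a³).
n = √(3.895e+20 / (3.603e+07)³) rad/s ≈ 0.09126 rad/s.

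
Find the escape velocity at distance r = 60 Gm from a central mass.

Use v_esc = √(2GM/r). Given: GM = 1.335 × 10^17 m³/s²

Convert to SI: r = 60 Gm = 6e+10 m.
Escape velocity comes from setting total energy to zero: ½v² − GM/r = 0 ⇒ v_esc = √(2GM / r).
v_esc = √(2 · 1.335e+17 / 6e+10) m/s ≈ 2110 m/s = 2.11 km/s.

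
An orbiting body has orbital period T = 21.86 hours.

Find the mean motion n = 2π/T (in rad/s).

Convert to SI: T = 21.86 hours = 78696 s.
n = 2π / T.
n = 2π / 78696 s ≈ 7.984e-05 rad/s.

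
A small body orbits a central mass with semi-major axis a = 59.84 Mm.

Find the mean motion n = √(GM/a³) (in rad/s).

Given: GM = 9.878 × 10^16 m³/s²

Convert to SI: a = 59.84 Mm = 5.984e+07 m.
n = √(GM / a³).
n = √(9.878e+16 / (5.984e+07)³) rad/s ≈ 0.000679 rad/s.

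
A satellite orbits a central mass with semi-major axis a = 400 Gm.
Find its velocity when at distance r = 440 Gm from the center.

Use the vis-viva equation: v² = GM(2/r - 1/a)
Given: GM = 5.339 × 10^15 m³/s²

Convert to SI: a = 400 Gm = 4e+11 m; r = 440 Gm = 4.4e+11 m.
Vis-viva: v = √(GM · (2/r − 1/a)).
2/r − 1/a = 2/4.4e+11 − 1/4e+11 = 2.04545e-12 m⁻¹.
v = √(5.339e+15 · 2.04545e-12) m/s ≈ 104.5 m/s = 104.5 m/s.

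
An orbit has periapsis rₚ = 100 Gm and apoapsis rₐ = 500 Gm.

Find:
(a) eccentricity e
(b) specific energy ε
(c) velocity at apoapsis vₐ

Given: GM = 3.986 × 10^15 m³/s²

Convert to SI: rₚ = 100 Gm = 1e+11 m; rₐ = 500 Gm = 5e+11 m.
(a) e = (rₐ − rₚ)/(rₐ + rₚ) = (5e+11 − 1e+11)/(5e+11 + 1e+11) ≈ 0.6667
(b) With a = (rₚ + rₐ)/2 = 3e+11 m, ε = −GM/(2a) = −3.986e+15/(2 · 3e+11) J/kg ≈ -6643 J/kg
(c) With a = (rₚ + rₐ)/2 = 3e+11 m, vₐ = √(GM (2/rₐ − 1/a)) = √(3.986e+15 · (2/5e+11 − 1/3e+11)) m/s ≈ 51.55 m/s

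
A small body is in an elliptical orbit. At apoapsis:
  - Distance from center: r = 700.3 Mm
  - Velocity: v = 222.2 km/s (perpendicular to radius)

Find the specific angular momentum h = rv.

Convert to SI: r = 700.3 Mm = 7.003e+08 m; v = 222.2 km/s = 222200 m/s.
With v perpendicular to r, h = r · v.
h = 7.003e+08 · 222200 m²/s ≈ 1.556e+14 m²/s.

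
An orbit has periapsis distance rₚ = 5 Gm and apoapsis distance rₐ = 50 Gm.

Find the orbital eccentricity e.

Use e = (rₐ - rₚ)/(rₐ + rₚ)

Convert to SI: rₚ = 5 Gm = 5e+09 m; rₐ = 50 Gm = 5e+10 m.
e = (rₐ − rₚ) / (rₐ + rₚ).
e = (5e+10 − 5e+09) / (5e+10 + 5e+09) = 4.5e+10 / 5.5e+10 ≈ 0.8182.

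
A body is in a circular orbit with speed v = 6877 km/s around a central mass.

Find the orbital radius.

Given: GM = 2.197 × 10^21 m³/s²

Convert to SI: v = 6877 km/s = 6.877e+06 m/s.
For a circular orbit, v² = GM / r, so r = GM / v².
r = 2.197e+21 / (6.877e+06)² m ≈ 4.645e+07 m = 4.645 × 10^7 m.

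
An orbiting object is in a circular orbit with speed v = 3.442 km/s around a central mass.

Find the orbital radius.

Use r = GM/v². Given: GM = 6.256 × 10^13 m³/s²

Convert to SI: v = 3.442 km/s = 3442 m/s.
For a circular orbit, v² = GM / r, so r = GM / v².
r = 6.256e+13 / (3442)² m ≈ 5.28e+06 m = 5.28 Mm.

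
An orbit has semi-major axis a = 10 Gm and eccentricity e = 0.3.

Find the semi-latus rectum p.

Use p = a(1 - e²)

Convert to SI: a = 10 Gm = 1e+10 m.
p = a (1 − e²).
p = 1e+10 · (1 − (0.3)²) = 1e+10 · 0.91 ≈ 9.1e+09 m = 9.1 Gm.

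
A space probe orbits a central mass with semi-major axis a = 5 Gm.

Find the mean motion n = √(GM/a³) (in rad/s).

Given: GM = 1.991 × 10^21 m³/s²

Convert to SI: a = 5 Gm = 5e+09 m.
n = √(GM / a³).
n = √(1.991e+21 / (5e+09)³) rad/s ≈ 0.0001262 rad/s.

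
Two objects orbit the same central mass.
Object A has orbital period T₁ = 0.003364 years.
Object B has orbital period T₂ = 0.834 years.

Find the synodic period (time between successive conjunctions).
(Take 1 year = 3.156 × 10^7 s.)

Convert to SI: T₁ = 0.003364 years = 106168 s; T₂ = 0.834 years = 2.6321e+07 s.
T_syn = |T₁ · T₂ / (T₁ − T₂)|.
T_syn = |106168 · 2.6321e+07 / (106168 − 2.6321e+07)| s ≈ 1.066e+05 s = 0.003378 years.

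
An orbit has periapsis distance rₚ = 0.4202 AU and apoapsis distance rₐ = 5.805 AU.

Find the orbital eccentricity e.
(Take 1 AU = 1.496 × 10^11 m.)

Convert to SI: rₚ = 0.4202 AU = 6.28619e+10 m; rₐ = 5.805 AU = 8.68428e+11 m.
e = (rₐ − rₚ) / (rₐ + rₚ).
e = (8.68428e+11 − 6.28619e+10) / (8.68428e+11 + 6.28619e+10) = 8.05566e+11 / 9.3129e+11 ≈ 0.865.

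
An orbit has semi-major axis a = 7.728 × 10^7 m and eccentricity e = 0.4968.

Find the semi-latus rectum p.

p = a (1 − e²).
p = 7.728e+07 · (1 − (0.4968)²) = 7.728e+07 · 0.75319 ≈ 5.821e+07 m = 5.821 × 10^7 m.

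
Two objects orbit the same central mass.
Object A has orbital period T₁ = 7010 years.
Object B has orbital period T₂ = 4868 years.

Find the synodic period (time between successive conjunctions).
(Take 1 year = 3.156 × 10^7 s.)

Convert to SI: T₁ = 7010 years = 2.21236e+11 s; T₂ = 4868 years = 1.53634e+11 s.
T_syn = |T₁ · T₂ / (T₁ − T₂)|.
T_syn = |2.21236e+11 · 1.53634e+11 / (2.21236e+11 − 1.53634e+11)| s ≈ 5.028e+11 s = 1.593e+04 years.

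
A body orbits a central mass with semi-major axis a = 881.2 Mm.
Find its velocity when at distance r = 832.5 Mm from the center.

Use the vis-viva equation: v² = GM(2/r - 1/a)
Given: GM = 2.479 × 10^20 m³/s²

Convert to SI: a = 881.2 Mm = 8.812e+08 m; r = 832.5 Mm = 8.325e+08 m.
Vis-viva: v = √(GM · (2/r − 1/a)).
2/r − 1/a = 2/8.325e+08 − 1/8.812e+08 = 1.26759e-09 m⁻¹.
v = √(2.479e+20 · 1.26759e-09) m/s ≈ 5.606e+05 m/s = 560.6 km/s.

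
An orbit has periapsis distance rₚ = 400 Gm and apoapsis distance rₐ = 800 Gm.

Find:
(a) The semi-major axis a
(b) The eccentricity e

Convert to SI: rₚ = 400 Gm = 4e+11 m; rₐ = 800 Gm = 8e+11 m.
(a) a = (rₚ + rₐ) / 2 = (4e+11 + 8e+11) / 2 ≈ 6e+11 m = 600 Gm.
(b) e = (rₐ − rₚ) / (rₐ + rₚ) = (8e+11 − 4e+11) / (8e+11 + 4e+11) ≈ 0.3333.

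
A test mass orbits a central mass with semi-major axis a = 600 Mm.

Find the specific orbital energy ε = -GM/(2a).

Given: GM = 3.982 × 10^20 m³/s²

Convert to SI: a = 600 Mm = 6e+08 m.
ε = −GM / (2a).
ε = −3.982e+20 / (2 · 6e+08) J/kg ≈ -3.318e+11 J/kg = -331.8 GJ/kg.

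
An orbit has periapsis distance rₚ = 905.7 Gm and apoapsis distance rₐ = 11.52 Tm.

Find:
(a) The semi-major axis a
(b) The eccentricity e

Convert to SI: rₚ = 905.7 Gm = 9.057e+11 m; rₐ = 11.52 Tm = 1.152e+13 m.
(a) a = (rₚ + rₐ) / 2 = (9.057e+11 + 1.152e+13) / 2 ≈ 6.213e+12 m = 6.213 Tm.
(b) e = (rₐ − rₚ) / (rₐ + rₚ) = (1.152e+13 − 9.057e+11) / (1.152e+13 + 9.057e+11) ≈ 0.8542.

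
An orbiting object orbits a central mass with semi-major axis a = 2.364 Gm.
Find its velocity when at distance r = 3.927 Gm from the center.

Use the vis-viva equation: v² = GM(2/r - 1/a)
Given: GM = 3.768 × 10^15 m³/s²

Convert to SI: a = 2.364 Gm = 2.364e+09 m; r = 3.927 Gm = 3.927e+09 m.
Vis-viva: v = √(GM · (2/r − 1/a)).
2/r − 1/a = 2/3.927e+09 − 1/2.364e+09 = 8.62828e-11 m⁻¹.
v = √(3.768e+15 · 8.62828e-11) m/s ≈ 570.2 m/s = 570.2 m/s.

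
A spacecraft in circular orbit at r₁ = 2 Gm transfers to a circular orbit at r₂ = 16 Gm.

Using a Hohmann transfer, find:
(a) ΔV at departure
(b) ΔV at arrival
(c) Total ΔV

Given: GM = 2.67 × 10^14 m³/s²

Convert to SI: r₁ = 2 Gm = 2e+09 m; r₂ = 16 Gm = 1.6e+10 m.
Transfer semi-major axis: a_t = (r₁ + r₂)/2 = (2e+09 + 1.6e+10)/2 = 9e+09 m.
Circular speeds: v₁ = √(GM/r₁) = 365.377 m/s, v₂ = √(GM/r₂) = 129.18 m/s.
Transfer speeds (vis-viva v² = GM(2/r − 1/a_t)): v₁ᵗ = 487.169 m/s, v₂ᵗ = 60.8961 m/s.
(a) ΔV₁ = |v₁ᵗ − v₁| ≈ 121.8 m/s = 121.8 m/s.
(b) ΔV₂ = |v₂ − v₂ᵗ| ≈ 68.28 m/s = 68.28 m/s.
(c) ΔV_total = ΔV₁ + ΔV₂ ≈ 190.1 m/s = 190.1 m/s.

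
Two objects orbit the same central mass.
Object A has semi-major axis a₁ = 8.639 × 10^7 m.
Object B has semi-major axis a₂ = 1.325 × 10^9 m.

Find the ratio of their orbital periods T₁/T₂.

From Kepler's third law, (T₁/T₂)² = (a₁/a₂)³, so T₁/T₂ = (a₁/a₂)^(3/2).
a₁/a₂ = 8.639e+07 / 1.325e+09 = 0.0652.
T₁/T₂ = (0.0652)^(3/2) ≈ 0.01665.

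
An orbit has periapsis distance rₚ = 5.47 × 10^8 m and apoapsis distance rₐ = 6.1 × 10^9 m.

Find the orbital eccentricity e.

e = (rₐ − rₚ) / (rₐ + rₚ).
e = (6.1e+09 − 5.47e+08) / (6.1e+09 + 5.47e+08) = 5.553e+09 / 6.647e+09 ≈ 0.8354.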